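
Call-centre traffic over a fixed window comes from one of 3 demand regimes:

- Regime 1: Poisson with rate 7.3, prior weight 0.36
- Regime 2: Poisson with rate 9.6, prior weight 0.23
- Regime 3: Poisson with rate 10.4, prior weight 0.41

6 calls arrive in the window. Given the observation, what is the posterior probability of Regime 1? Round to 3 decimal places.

By Bayes' theorem, P(k | x) = π_k f_k(x) / Σ_j π_j f_j(x).
Evaluate each component's likelihood at the observed value:
  L_1 = 0.141989
  L_2 = 0.0736322
  L_3 = 0.0534817
Prior × likelihood for each component:
  π_1·L_1 = 0.36 × 0.141989 = 0.0511161
  π_2·L_2 = 0.23 × 0.0736322 = 0.0169354
  π_3·L_3 = 0.41 × 0.0534817 = 0.0219275
Sum: 0.0511161 + 0.0169354 + 0.0219275 = 0.089979
Responsibility of Regime 1: 0.0511161 / 0.089979 ≈ 0.568

0.568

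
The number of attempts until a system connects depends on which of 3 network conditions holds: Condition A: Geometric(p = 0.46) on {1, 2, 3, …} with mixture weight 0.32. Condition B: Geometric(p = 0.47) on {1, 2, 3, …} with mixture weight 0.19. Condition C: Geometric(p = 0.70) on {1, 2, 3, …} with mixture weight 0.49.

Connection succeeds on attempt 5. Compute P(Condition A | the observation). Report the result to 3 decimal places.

By Bayes' theorem, P(k | x) = w_k f_k(x) / Σ_j w_j f_j(x).
Evaluate each component's likelihood at the observed value:
  p_A = 0.46·(1−0.46)^4 = 0.46·0.0850306 = 0.0391141
  p_B = 0.47·(1−0.47)^4 = 0.47·0.0789048 = 0.0370853
  p_C = 0.70·(1−0.70)^4 = 0.70·0.0081 = 0.00567
Unnormalised posteriors:
  w_A·p_A = 0.32 × 0.0391141 = 0.0125165
  w_B·p_B = 0.19 × 0.0370853 = 0.0070462
  w_C·p_C = 0.49 × 0.00567 = 0.0027783
Denominator: 0.0125165 + 0.0070462 + 0.0027783 = 0.022341
So the posterior for Condition A is 0.0125165 / 0.022341 ≈ 0.560.

0.560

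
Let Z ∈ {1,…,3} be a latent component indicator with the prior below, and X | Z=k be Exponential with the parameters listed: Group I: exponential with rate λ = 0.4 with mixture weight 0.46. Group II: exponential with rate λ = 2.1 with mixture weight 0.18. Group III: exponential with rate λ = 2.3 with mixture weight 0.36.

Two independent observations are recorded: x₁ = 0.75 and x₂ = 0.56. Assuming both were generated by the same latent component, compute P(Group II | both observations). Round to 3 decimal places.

By Bayes' theorem, P(k | x) = π_k f_k(x) / Σ_j π_j f_j(x).
Since both observations come from the same component, the likelihood for component k is f_k(x₁)·f_k(x₂).
  f_I = [0.4·e^(−0.4·0.75) = 0.4·e^(−0.3000) = 0.296327] × [0.319726] = 0.0947436
  f_II = [2.1·e^(−2.1·0.75) = 2.1·e^(−1.5750) = 0.434716] × [0.647872] = 0.28164
  f_III = [2.3·e^(−2.3·0.75) = 2.3·e^(−1.7250) = 0.409798] × [0.63439] = 0.259972
Multiply by the mixture weights:
  π_I·f_I = 0.46 × 0.0947436 = 0.043582
  π_II·f_II = 0.18 × 0.28164 = 0.0506952
  π_III·f_III = 0.36 × 0.259972 = 0.0935899
Normaliser: 0.043582 + 0.0506952 + 0.0935899 = 0.187867
P(Group II | x₁, x₂) ≈ 0.270

0.270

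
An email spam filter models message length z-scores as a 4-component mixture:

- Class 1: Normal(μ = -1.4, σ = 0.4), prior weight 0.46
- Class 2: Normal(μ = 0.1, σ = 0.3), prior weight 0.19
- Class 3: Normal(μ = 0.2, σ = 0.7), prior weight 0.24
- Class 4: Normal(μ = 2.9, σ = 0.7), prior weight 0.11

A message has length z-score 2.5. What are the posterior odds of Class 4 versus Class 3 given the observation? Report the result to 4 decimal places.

86.0162

Since P(k|x) ∝ P(Z=k) f_k(x), the posterior odds are P(Z=i) f_i(x) / (P(Z=j) f_j(x)).
Component likelihoods at x = 2.5:
  f_1 = (1/(0.4·√(2π)))·exp(−(2.5−-1.4)²/(2·0.4²)) = 0.997356·exp(-47.53125) = 2.27138e-21
  f_2 = (1/(0.3·√(2π)))·exp(−(2.5−0.1)²/(2·0.3²)) = 1.329808·exp(-32.00000) = 1.68409e-14
  f_3 = (1/(0.7·√(2π)))·exp(−(2.5−0.2)²/(2·0.7²)) = 0.569918·exp(-5.39796) = 0.00257934
  f_4 = (1/(0.7·√(2π)))·exp(−(2.5−2.9)²/(2·0.7²)) = 0.569918·exp(-0.16327) = 0.484068
0.0532475 / 0.000619041 ≈ 86.0162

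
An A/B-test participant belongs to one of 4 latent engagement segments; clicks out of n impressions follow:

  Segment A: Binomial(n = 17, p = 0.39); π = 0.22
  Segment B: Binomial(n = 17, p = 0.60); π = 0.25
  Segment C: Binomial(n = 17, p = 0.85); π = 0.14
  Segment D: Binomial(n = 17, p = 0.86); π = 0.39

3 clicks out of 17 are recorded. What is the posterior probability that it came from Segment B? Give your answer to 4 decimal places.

0.0111

Posterior ∝ prior × likelihood, so P(k | x) ∝ w_k f_k(x); normalise over all components.
Component likelihoods at x = 3 clicks out of 17:
  p_A = C(17,3)·0.39^3·0.61^14 = 680·0.059319·0.000987683 = 0.0398401
  p_B = C(17,3)·0.60^3·0.40^14 = 680·0.216·2.68435e-06 = 0.000394278
  p_C = C(17,3)·0.85^3·0.15^14 = 680·0.614125·2.91929e-12 = 1.21911e-09
  p_D = C(17,3)·0.86^3·0.14^14 = 680·0.636056·1.1112e-12 = 4.80614e-10
Multiply by the mixture weights:
  w_A·p_A = 0.22 × 0.0398401 = 0.00876482
  w_B·p_B = 0.25 × 0.000394278 = 9.85695e-05
  w_C·p_C = 0.14 × 1.21911e-09 = 1.70676e-10
  w_D·p_D = 0.39 × 4.80614e-10 = 1.8744e-10
Denominator: 0.00876482 + 9.85695e-05 + 1.70676e-10 + 1.8744e-10 = 0.00886339
P(Segment B | data) = 9.85695e-05 / 0.00886339 ≈ 0.0111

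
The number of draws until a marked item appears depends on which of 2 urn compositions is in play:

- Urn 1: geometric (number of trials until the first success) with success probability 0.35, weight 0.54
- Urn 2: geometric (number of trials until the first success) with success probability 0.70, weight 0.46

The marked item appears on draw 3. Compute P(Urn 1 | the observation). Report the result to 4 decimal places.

0.7337

The responsibility of component k is w_k f_k(x) divided by Σ_j w_j f_j(x).
Evaluate each component's likelihood at the observed value:
  p_1 = 0.35·(1−0.35)^2 = 0.35·0.4225 = 0.147875
  p_2 = 0.70·(1−0.70)^2 = 0.70·0.09 = 0.063
Unnormalised posteriors:
  w_1·p_1 = 0.54 × 0.147875 = 0.0798525
  w_2·p_2 = 0.46 × 0.063 = 0.02898
Sum: 0.0798525 + 0.02898 = 0.108833
Responsibility of Urn 1: 0.0798525 / 0.108833 ≈ 0.7337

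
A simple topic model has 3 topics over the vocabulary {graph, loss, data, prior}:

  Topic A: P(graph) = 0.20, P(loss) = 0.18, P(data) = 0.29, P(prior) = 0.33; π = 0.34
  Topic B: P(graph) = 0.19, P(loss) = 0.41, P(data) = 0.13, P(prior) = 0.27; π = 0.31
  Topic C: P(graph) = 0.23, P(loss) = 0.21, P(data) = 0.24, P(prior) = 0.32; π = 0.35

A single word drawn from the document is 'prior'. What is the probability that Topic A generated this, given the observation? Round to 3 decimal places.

P(component k | x) = π_k·f_k(x) / marginal(x), where marginal(x) = Σ_j π_j·f_j(x).
Evaluate each component's likelihood at the observed value:
  p_A = P(prior | comp) = 0.33
  p_B = P(prior | comp) = 0.27
  p_C = P(prior | comp) = 0.32
Weight by the priors:
  π_A·p_A = 0.34 × 0.33 = 0.1122
  π_B·p_B = 0.31 × 0.27 = 0.0837
  π_C·p_C = 0.35 × 0.32 = 0.112
Evidence: 0.1122 + 0.0837 + 0.112 = 0.3079
P(Topic A | x) = 0.1122 / 0.3079 ≈ 0.364

0.364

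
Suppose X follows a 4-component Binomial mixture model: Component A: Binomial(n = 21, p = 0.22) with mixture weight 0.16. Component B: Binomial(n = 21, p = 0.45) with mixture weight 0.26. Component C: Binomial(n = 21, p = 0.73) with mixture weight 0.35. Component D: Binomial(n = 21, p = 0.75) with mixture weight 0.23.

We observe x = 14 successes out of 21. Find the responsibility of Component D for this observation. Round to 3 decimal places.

By Bayes' theorem, P(k | x) = π_k f_k(x) / Σ_j π_j f_j(x).
Evaluate each component's likelihood at the observed value:
  f_A = C(21,14)·0.22^14·0.78^7 = 116280·6.22182e-10·0.175656 = 1.27082e-05
  f_B = C(21,14)·0.45^14·0.55^7 = 116280·1.39629e-05·0.0152244 = 0.0247183
  f_C = C(21,14)·0.73^14·0.27^7 = 116280·0.0122045·0.000104604 = 0.148447
  f_D = C(21,14)·0.75^14·0.25^7 = 116280·0.0178179·6.10352e-05 = 0.126457
Prior × likelihood for each component:
  π_A·f_A = 0.16 × 1.27082e-05 = 2.03332e-06
  π_B·f_B = 0.26 × 0.0247183 = 0.00642676
  π_C·f_C = 0.35 × 0.148447 = 0.0519564
  π_D·f_D = 0.23 × 0.126457 = 0.0290851
Denominator: 2.03332e-06 + 0.00642676 + 0.0519564 + 0.0290851 = 0.0874703
P(Component D | x) = 0.0290851 / 0.0874703 ≈ 0.333

0.333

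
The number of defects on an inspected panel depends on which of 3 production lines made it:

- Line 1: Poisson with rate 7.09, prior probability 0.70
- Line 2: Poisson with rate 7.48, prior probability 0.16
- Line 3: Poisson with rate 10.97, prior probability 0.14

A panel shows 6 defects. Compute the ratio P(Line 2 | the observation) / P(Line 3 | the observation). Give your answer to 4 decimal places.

3.7657

The posterior odds equal the prior odds times the likelihood ratio: (π_i/π_j)·(f_i(x)/f_j(x)).
Component likelihoods at x = 6 defects:
  p_1 = e^(−7.09)·7.09^6/6! = 0.147027
  p_2 = e^(−7.48)·7.48^6/6! = 0.137263
  p_3 = e^(−10.97)·10.97^6/6! = 0.0416578
0.0219621 / 0.0058321 ≈ 3.7657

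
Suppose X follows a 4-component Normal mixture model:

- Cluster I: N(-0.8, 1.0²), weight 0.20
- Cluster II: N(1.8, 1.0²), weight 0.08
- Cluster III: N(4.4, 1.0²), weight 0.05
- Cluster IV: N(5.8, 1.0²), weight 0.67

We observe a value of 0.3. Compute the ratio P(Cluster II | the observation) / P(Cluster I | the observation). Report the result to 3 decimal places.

Posterior odds = (P(Z=i) f_i(x)) / (P(Z=j) f_j(x)); the normalising sum cancels.
Evaluate each component's likelihood at the observed value:
  p_I = (1/(1.0·√(2π)))·exp(−(0.3−-0.8)²/(2·1.0²)) = 0.398942·exp(-0.60500) = 0.217852
  p_II = (1/(1.0·√(2π)))·exp(−(0.3−1.8)²/(2·1.0²)) = 0.398942·exp(-1.12500) = 0.129518
  p_III = (1/(1.0·√(2π)))·exp(−(0.3−4.4)²/(2·1.0²)) = 0.398942·exp(-8.40500) = 8.92617e-05
  p_IV = (1/(1.0·√(2π)))·exp(−(0.3−5.8)²/(2·1.0²)) = 0.398942·exp(-15.12500) = 1.07698e-07
Odds = (0.08/0.20) × (0.129518/0.217852) = 0.4 × 0.594521 ≈ 0.238

0.238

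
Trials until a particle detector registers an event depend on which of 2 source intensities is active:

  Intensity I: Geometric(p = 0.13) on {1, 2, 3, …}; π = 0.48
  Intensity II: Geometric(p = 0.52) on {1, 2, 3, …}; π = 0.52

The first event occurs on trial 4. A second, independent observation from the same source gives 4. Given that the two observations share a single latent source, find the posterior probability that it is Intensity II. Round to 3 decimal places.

Posterior ∝ prior × likelihood, so P(k | x) ∝ π_k f_k(x); normalise over all components.
Since both observations come from the same component, the likelihood for component k is f_k(x₁)·f_k(x₂).
  L_I = [0.0856054] × [0.0856054] = 0.00732828
  L_II = [0.0575078] × [0.0575078] = 0.00330715
Prior × likelihood for each component:
  π_I·L_I = 0.48 × 0.00732828 = 0.00351758
  π_II·L_II = 0.52 × 0.00330715 = 0.00171972
Denominator: 0.00351758 + 0.00171972 = 0.00523729
P(Intensity II | x) ≈ 0.328

0.328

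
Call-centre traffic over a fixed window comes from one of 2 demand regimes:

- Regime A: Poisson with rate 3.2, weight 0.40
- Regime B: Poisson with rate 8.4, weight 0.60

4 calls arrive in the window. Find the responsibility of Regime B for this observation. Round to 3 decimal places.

0.282

The responsibility of component k is π_k f_k(x) divided by Σ_j π_j f_j(x).
Evaluate each component's likelihood at the observed value:
  p_A = e^(−3.2)·3.2^4/4! = 0.178093
  p_B = e^(−8.4)·8.4^4/4! = 0.0466479
Unnormalised posteriors:
  π_A·p_A = 0.40 × 0.178093 = 0.0712371
  π_B·p_B = 0.60 × 0.0466479 = 0.0279888
Evidence: 0.0712371 + 0.0279888 = 0.0992259
Responsibility of Regime B: 0.0279888 / 0.0992259 ≈ 0.282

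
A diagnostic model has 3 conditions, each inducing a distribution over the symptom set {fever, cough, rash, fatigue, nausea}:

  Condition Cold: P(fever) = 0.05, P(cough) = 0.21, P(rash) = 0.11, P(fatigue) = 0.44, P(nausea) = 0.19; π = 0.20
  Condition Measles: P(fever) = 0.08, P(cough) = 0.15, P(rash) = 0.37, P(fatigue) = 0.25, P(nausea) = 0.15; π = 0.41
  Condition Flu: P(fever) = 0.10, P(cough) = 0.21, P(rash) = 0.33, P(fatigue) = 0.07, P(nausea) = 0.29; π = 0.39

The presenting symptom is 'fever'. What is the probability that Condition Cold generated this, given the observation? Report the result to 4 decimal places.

P(component k | x) = P(Z=k)·f_k(x) / marginal(x), where marginal(x) = Σ_j P(Z=j)·f_j(x).
Evaluate each component's likelihood at the observed value:
  f_Cold = P(fever | comp) = 0.05
  f_Measles = P(fever | comp) = 0.08
  f_Flu = P(fever | comp) = 0.10
Weight by the priors:
  P(Z=Cold)·f_Cold = 0.20 × 0.05 = 0.01
  P(Z=Measles)·f_Measles = 0.41 × 0.08 = 0.0328
  P(Z=Flu)·f_Flu = 0.39 × 0.1 = 0.039
Sum: 0.01 + 0.0328 + 0.039 = 0.0818
Responsibility of Condition Cold: 0.01 / 0.0818 ≈ 0.1222

0.1222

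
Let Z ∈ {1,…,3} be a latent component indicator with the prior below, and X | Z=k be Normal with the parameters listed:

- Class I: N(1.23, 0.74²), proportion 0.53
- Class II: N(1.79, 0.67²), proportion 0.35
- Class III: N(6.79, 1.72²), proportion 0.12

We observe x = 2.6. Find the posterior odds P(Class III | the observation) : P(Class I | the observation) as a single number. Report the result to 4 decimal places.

The posterior odds equal the prior odds times the likelihood ratio: (π_i/π_j)·(f_i(x)/f_j(x)).
Evaluate each component's likelihood at the observed value:
  f_I = (1/(0.74·√(2π)))·exp(−(2.6−1.23)²/(2·0.74²)) = 0.539111·exp(-1.71375) = 0.0971417
  f_II = (1/(0.67·√(2π)))·exp(−(2.6−1.79)²/(2·0.67²)) = 0.595436·exp(-0.73079) = 0.286721
  f_III = (1/(1.72·√(2π)))·exp(−(2.6−6.79)²/(2·1.72²)) = 0.231943·exp(-2.96716) = 0.0119333
0.00143199 / 0.0514851 ≈ 0.0278

0.0278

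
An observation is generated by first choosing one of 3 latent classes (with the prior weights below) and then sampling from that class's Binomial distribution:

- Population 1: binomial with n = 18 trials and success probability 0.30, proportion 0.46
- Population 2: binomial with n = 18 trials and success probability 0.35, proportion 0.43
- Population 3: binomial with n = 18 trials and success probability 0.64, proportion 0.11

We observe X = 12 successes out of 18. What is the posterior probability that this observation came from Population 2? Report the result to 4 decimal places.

The responsibility of component k is w_k f_k(x) divided by Σ_j w_j f_j(x).
Binomial probabilities:
  p_1 = C(18,12)·0.30^12·0.70^6 = 18564·5.31441e-07·0.117649 = 0.00116069
  p_2 = C(18,12)·0.35^12·0.65^6 = 18564·3.37922e-06·0.0754189 = 0.00473117
  p_3 = C(18,12)·0.64^12·0.36^6 = 18564·0.00472237·0.00217678 = 0.19083
Unnormalised posteriors:
  w_1·p_1 = 0.46 × 0.00116069 = 0.000533916
  w_2·p_2 = 0.43 × 0.00473117 = 0.0020344
  w_3·p_3 = 0.11 × 0.19083 = 0.0209913
Sum: 0.000533916 + 0.0020344 + 0.0209913 = 0.0235596
So the posterior for Population 2 is 0.0020344 / 0.0235596 ≈ 0.0864.

0.0864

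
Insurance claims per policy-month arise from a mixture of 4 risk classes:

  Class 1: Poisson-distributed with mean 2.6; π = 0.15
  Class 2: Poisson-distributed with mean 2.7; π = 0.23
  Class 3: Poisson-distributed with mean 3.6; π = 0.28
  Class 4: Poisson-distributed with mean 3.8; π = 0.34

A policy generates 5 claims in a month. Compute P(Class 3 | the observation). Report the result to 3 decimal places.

0.326

P(component k | x) = π_k·f_k(x) / marginal(x), where marginal(x) = Σ_j π_j·f_j(x).
Evaluate each component's likelihood at the observed value:
  L_1 = e^(−2.6)·2.6^5/5! = 0.0735394
  L_2 = e^(−2.7)·2.7^5/5! = 0.0803605
  L_3 = e^(−3.6)·3.6^5/5! = 0.13768
  L_4 = e^(−3.8)·3.8^5/5! = 0.147713
Multiply by the mixture weights:
  π_1·L_1 = 0.15 × 0.0735394 = 0.0110309
  π_2·L_2 = 0.23 × 0.0803605 = 0.0184829
  π_3·L_3 = 0.28 × 0.13768 = 0.0385504
  π_4·L_4 = 0.34 × 0.147713 = 0.0502223
Marginal: 0.0110309 + 0.0184829 + 0.0385504 + 0.0502223 = 0.118287
P(Class 3 | x) ≈ 0.326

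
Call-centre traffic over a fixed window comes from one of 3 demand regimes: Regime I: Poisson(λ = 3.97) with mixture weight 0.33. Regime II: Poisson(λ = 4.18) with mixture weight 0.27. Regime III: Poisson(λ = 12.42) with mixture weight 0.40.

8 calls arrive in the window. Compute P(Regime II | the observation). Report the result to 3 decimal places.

0.229

Apply Bayes' rule: the posterior for each component is proportional to its prior times its likelihood at x.
Evaluate each component's likelihood at the observed value:
  L_I = 0.0288838
  L_II = 0.0353622
  L_III = 0.0566911
Multiply by the mixture weights:
  π_I·L_I = 0.33 × 0.0288838 = 0.00953166
  π_II·L_II = 0.27 × 0.0353622 = 0.00954778
  π_III·L_III = 0.40 × 0.0566911 = 0.0226764
Marginal: 0.00953166 + 0.00954778 + 0.0226764 = 0.0417559
So the posterior for Regime II is 0.00954778 / 0.0417559 ≈ 0.229.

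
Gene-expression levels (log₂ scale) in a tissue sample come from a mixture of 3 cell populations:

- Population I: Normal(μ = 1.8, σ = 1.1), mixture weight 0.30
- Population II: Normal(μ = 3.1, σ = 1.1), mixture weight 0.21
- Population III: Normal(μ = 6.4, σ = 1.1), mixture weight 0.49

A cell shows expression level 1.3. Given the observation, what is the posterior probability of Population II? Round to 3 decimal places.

By Bayes' theorem, P(k | x) = P(Z=k) f_k(x) / Σ_j P(Z=j) f_j(x).
Normal densities:
  p_I = (1/(1.1·√(2π)))·exp(−(1.3−1.8)²/(2·1.1²)) = 0.362675·exp(-0.10331) = 0.327079
  p_II = (1/(1.1·√(2π)))·exp(−(1.3−3.1)²/(2·1.1²)) = 0.362675·exp(-1.33884) = 0.0950748
  p_III = (1/(1.1·√(2π)))·exp(−(1.3−6.4)²/(2·1.1²)) = 0.362675·exp(-10.74793) = 7.7938e-06
Weight by the priors:
  P(Z=I)·p_I = 0.30 × 0.327079 = 0.0981236
  P(Z=II)·p_II = 0.21 × 0.0950748 = 0.0199657
  P(Z=III)·p_III = 0.49 × 7.7938e-06 = 3.81896e-06
Marginal: 0.0981236 + 0.0199657 + 3.81896e-06 = 0.118093
P(Population II | the observation) ≈ 0.169

0.169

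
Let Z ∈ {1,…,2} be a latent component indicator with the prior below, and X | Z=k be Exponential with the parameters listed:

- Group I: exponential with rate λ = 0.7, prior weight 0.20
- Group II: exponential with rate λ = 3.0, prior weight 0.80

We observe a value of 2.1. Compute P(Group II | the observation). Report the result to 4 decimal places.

0.1204

Apply Bayes' rule: the posterior for each component is proportional to its prior times its likelihood at x.
Exponential densities:
  f_I = 0.160948
  f_II = 0.00550891
Weight by the priors:
  P(Z=I)·f_I = 0.20 × 0.160948 = 0.0321896
  P(Z=II)·f_II = 0.80 × 0.00550891 = 0.00440713
Denominator: 0.0321896 + 0.00440713 = 0.0365967
P(Group II | x) = 0.00440713 / 0.0365967 ≈ 0.1204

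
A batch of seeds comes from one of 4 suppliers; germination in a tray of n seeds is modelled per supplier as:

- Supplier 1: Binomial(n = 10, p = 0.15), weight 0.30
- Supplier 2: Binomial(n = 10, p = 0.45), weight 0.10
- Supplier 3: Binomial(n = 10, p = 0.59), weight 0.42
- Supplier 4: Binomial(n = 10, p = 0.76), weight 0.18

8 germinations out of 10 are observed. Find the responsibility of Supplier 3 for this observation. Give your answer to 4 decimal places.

By Bayes' theorem, P(k | x) = π_k f_k(x) / Σ_j π_j f_j(x).
Binomial probabilities:
  p_1 = 8.3326e-06
  p_2 = 0.0228896
  p_3 = 0.11107
  p_4 = 0.288499
Weight by the priors:
  π_1·p_1 = 0.30 × 8.3326e-06 = 2.49978e-06
  π_2·p_2 = 0.10 × 0.0228896 = 0.00228896
  π_3·p_3 = 0.42 × 0.11107 = 0.0466494
  π_4·p_4 = 0.18 × 0.288499 = 0.0519298
Normaliser: 2.49978e-06 + 0.00228896 + 0.0466494 + 0.0519298 = 0.100871
So the posterior for Supplier 3 is 0.0466494 / 0.100871 ≈ 0.4625.

0.4625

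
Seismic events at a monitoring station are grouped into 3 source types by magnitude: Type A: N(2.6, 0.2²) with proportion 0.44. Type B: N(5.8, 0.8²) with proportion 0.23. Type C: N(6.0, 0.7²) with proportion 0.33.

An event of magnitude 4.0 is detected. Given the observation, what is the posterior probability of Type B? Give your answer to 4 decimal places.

By Bayes' theorem, P(k | x) = P(Z=k) f_k(x) / Σ_j P(Z=j) f_j(x).
Evaluate each component's likelihood at the observed value:
  p_A = (1/(0.2·√(2π)))·exp(−(4.0−2.6)²/(2·0.2²)) = 1.994711·exp(-24.50000) = 4.56736e-11
  p_B = (1/(0.8·√(2π)))·exp(−(4.0−5.8)²/(2·0.8²)) = 0.498678·exp(-2.53125) = 0.0396746
  p_C = (1/(0.7·√(2π)))·exp(−(4.0−6.0)²/(2·0.7²)) = 0.569918·exp(-4.08163) = 0.00962014
Weight by the priors:
  P(Z=A)·p_A = 0.44 × 4.56736e-11 = 2.00964e-11
  P(Z=B)·p_B = 0.23 × 0.0396746 = 0.00912515
  P(Z=C)·p_C = 0.33 × 0.00962014 = 0.00317465
Denominator: 2.00964e-11 + 0.00912515 + 0.00317465 = 0.0122998
P(Type B | x) = 0.00912515 / 0.0122998 ≈ 0.7419

0.7419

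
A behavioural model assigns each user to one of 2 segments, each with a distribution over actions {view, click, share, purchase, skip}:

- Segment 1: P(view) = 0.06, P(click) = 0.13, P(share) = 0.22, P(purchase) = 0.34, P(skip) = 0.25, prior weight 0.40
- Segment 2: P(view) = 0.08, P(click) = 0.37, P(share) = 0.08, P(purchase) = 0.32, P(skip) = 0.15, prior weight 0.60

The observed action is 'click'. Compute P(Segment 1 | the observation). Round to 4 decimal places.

The responsibility of component k is π_k f_k(x) divided by Σ_j π_j f_j(x).
Evaluate each component's likelihood at the observed value:
  L_1 = P(click | comp) = 0.13
  L_2 = P(click | comp) = 0.37
Weight by the priors:
  π_1·L_1 = 0.40 × 0.13 = 0.052
  π_2·L_2 = 0.60 × 0.37 = 0.222
Sum: 0.052 + 0.222 = 0.274
P(Segment 1 | x) = 0.052 / 0.274 ≈ 0.1898

0.1898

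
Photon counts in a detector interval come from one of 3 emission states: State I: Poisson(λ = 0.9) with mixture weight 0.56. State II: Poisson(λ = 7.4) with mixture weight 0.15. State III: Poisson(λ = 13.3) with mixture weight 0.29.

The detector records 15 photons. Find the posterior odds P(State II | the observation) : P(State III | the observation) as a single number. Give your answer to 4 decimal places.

Only the two components matter; the odds are (π_i f_i(x)) / (π_j f_j(x)).
Evaluate each component's likelihood at the observed value:
  L_I = 6.40137e-14
  L_II = 0.00510737
  L_III = 0.0922908
Posterior odds = (π_II·L_II) / (π_III·L_III) = (0.15·0.00510737) / (0.29·0.0922908) = 0.000766105 / 0.0267643 ≈ 0.0286

0.0286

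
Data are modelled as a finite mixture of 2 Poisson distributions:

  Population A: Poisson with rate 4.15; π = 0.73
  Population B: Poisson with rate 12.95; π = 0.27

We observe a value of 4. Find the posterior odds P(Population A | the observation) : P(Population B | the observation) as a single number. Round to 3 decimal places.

Posterior odds = (π_i f_i(x)) / (π_j f_j(x)); the normalising sum cancels.
Component likelihoods at x = 4:
  f_A = e^(−4.15)·4.15^4/4! = 0.194831
  f_B = e^(−12.95)·12.95^4/4! = 0.00278455
0.142227 / 0.000751827 ≈ 189.175

189.175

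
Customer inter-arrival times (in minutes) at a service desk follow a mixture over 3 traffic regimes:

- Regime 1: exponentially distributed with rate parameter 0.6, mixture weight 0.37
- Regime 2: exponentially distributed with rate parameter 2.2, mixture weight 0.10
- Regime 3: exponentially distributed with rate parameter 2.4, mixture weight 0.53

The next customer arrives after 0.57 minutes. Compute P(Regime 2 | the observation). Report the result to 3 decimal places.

Apply Bayes' rule: the posterior for each component is proportional to its prior times its likelihood at x.
Exponential densities:
  p_1 = 0.6·e^(−0.6·0.57) = 0.6·e^(−0.3420) = 0.426209
  p_2 = 2.2·e^(−2.2·0.57) = 2.2·e^(−1.2540) = 0.627794
  p_3 = 2.4·e^(−2.4·0.57) = 2.4·e^(−1.3680) = 0.611078
Weight by the priors:
  π_1·p_1 = 0.37 × 0.426209 = 0.157697
  π_2·p_2 = 0.10 × 0.627794 = 0.0627794
  π_3·p_3 = 0.53 × 0.611078 = 0.323871
Denominator: 0.157697 + 0.0627794 + 0.323871 = 0.544348
P(Regime 2 | data) ≈ 0.115

0.115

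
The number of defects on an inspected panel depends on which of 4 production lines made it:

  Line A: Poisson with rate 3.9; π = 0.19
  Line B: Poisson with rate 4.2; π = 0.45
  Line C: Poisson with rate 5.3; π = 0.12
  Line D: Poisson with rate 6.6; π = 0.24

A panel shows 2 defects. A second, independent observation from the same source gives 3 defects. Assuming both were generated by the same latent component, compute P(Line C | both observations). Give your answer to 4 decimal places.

By Bayes' theorem, P(k | x) = P(Z=k) f_k(x) / Σ_j P(Z=j) f_j(x).
Since both observations come from the same component, the likelihood for component k is f_k(x₁)·f_k(x₂).
  f_A = [e^(−3.9)·3.9^2/2! = 0.15394] × [0.200122] = 0.0308067
  f_B = [e^(−4.2)·4.2^2/2! = 0.132261] × [0.185165] = 0.0244902
  f_C = [e^(−5.3)·5.3^2/2! = 0.0701069] × [0.123856] = 0.00868314
  f_D = [e^(−6.6)·6.6^2/2! = 0.0296288] × [0.0651834] = 0.00193131
Weight by the priors:
  P(Z=A)·f_A = 0.19 × 0.0308067 = 0.00585327
  P(Z=B)·f_B = 0.45 × 0.0244902 = 0.0110206
  P(Z=C)·f_C = 0.12 × 0.00868314 = 0.00104198
  P(Z=D)·f_D = 0.24 × 0.00193131 = 0.000463514
Normaliser: 0.00585327 + 0.0110206 + 0.00104198 + 0.000463514 = 0.0183793
So the posterior for Line C is 0.00104198 / 0.0183793 ≈ 0.0567.

0.0567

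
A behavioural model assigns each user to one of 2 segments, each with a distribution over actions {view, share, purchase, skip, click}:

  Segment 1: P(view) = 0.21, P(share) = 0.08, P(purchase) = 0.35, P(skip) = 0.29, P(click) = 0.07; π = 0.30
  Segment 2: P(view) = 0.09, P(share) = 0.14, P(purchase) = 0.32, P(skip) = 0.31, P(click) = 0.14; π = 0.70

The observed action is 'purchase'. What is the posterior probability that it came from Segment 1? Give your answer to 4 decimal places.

0.3191

P(component k | x) = P(Z=k)·f_k(x) / marginal(x), where marginal(x) = Σ_j P(Z=j)·f_j(x).
Categorical probabilities:
  L_1 = 0.35
  L_2 = 0.32
Unnormalised posteriors:
  P(Z=1)·L_1 = 0.30 × 0.35 = 0.105
  P(Z=2)·L_2 = 0.70 × 0.32 = 0.224
Marginal: 0.105 + 0.224 = 0.329
Responsibility of Segment 1: 0.105 / 0.329 ≈ 0.3191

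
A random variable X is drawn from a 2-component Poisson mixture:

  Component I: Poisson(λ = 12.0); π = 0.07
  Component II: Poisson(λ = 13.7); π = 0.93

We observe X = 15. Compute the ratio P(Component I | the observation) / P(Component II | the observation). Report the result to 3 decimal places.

0.056

The posterior odds equal the prior odds times the likelihood ratio: (P(Z=i)/P(Z=j))·(f_i(x)/f_j(x)).
Evaluate each component's likelihood at the observed value:
  p_I = 0.0723911
  p_II = 0.0964883
0.00506738 / 0.0897341 ≈ 0.056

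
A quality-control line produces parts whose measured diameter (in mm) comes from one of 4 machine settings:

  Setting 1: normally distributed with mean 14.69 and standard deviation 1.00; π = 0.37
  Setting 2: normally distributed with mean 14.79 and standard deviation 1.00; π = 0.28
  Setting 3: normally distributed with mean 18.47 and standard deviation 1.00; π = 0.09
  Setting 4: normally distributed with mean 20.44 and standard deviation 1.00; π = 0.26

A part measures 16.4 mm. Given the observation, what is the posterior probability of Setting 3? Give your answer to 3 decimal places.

P(component k | x) = P(Z=k)·f_k(x) / marginal(x), where marginal(x) = Σ_j P(Z=j)·f_j(x).
Normal densities:
  L_1 = (1/(1.00·√(2π)))·exp(−(16.4−14.69)²/(2·1.00²)) = 0.398942·exp(-1.46205) = 0.0924591
  L_2 = (1/(1.00·√(2π)))·exp(−(16.4−14.79)²/(2·1.00²)) = 0.398942·exp(-1.29605) = 0.109155
  L_3 = (1/(1.00·√(2π)))·exp(−(16.4−18.47)²/(2·1.00²)) = 0.398942·exp(-2.14245) = 0.0468226
  L_4 = (1/(1.00·√(2π)))·exp(−(16.4−20.44)²/(2·1.00²)) = 0.398942·exp(-8.16080) = 0.000113951
Unnormalised posteriors:
  P(Z=1)·L_1 = 0.37 × 0.0924591 = 0.0342099
  P(Z=2)·L_2 = 0.28 × 0.109155 = 0.0305633
  P(Z=3)·L_3 = 0.09 × 0.0468226 = 0.00421404
  P(Z=4)·L_4 = 0.26 × 0.000113951 = 2.96274e-05
Sum: 0.0342099 + 0.0305633 + 0.00421404 + 2.96274e-05 = 0.0690169
P(Setting 3 | 16.4 mm) = 0.00421404 / 0.0690169 ≈ 0.061

0.061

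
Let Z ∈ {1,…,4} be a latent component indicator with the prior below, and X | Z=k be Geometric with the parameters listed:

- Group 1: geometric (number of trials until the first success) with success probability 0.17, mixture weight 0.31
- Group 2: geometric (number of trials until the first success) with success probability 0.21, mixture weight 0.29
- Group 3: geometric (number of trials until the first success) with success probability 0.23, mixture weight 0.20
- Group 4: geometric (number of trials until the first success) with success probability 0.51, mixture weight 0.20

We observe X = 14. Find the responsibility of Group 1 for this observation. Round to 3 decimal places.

P(component k | x) = P(Z=k)·f_k(x) / marginal(x), where marginal(x) = Σ_j P(Z=j)·f_j(x).
Evaluate each component's likelihood at the observed value:
  L_1 = 0.0150822
  L_2 = 0.00980328
  L_3 = 0.0076932
  L_4 = 4.78761e-05
Prior × likelihood for each component:
  P(Z=1)·L_1 = 0.31 × 0.0150822 = 0.00467548
  P(Z=2)·L_2 = 0.29 × 0.00980328 = 0.00284295
  P(Z=3)·L_3 = 0.20 × 0.0076932 = 0.00153864
  P(Z=4)·L_4 = 0.20 × 4.78761e-05 = 9.57523e-06
Marginal: 0.00467548 + 0.00284295 + 0.00153864 + 9.57523e-06 = 0.00906664
So the posterior for Group 1 is 0.00467548 / 0.00906664 ≈ 0.516.

0.516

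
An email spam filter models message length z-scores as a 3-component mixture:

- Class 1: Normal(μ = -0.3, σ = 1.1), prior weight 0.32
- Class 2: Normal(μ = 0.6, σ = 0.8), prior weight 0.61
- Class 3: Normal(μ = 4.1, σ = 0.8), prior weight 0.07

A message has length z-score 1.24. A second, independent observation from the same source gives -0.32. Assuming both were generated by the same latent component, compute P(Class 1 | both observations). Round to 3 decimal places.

0.217

The responsibility of component k is P(Z=k) f_k(x) divided by Σ_j P(Z=j) f_j(x).
Since both observations come from the same component, the likelihood for component k is f_k(x₁)·f_k(x₂).
  f_1 = [(1/(1.1·√(2π)))·exp(−(1.24−-0.3)²/(2·1.1²)) = 0.362675·exp(-0.98000) = 0.136116] × [0.362615] = 0.0493576
  f_2 = [(1/(0.8·√(2π)))·exp(−(1.24−0.6)²/(2·0.8²)) = 0.498678·exp(-0.32000) = 0.362114] × [0.25742] = 0.0932156
  f_3 = [(1/(0.8·√(2π)))·exp(−(1.24−4.1)²/(2·0.8²)) = 0.498678·exp(-6.39031) = 0.000836648] × [1.17291e-07] = 9.81313e-11
Unnormalised posteriors:
  P(Z=1)·f_1 = 0.32 × 0.0493576 = 0.0157944
  P(Z=2)·f_2 = 0.61 × 0.0932156 = 0.0568615
  P(Z=3)·f_3 = 0.07 × 9.81313e-11 = 6.86919e-12
Sum: 0.0157944 + 0.0568615 + 6.86919e-12 = 0.072656
Responsibility of Class 1: 0.0157944 / 0.072656 ≈ 0.217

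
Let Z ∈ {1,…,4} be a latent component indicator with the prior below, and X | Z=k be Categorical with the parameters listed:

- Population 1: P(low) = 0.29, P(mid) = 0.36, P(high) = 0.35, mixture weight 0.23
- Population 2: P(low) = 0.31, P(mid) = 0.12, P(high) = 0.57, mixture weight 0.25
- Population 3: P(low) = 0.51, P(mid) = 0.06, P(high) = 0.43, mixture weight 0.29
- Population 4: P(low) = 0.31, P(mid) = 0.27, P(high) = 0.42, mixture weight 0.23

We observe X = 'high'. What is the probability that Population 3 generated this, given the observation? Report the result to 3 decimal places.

Apply Bayes' rule: the posterior for each component is proportional to its prior times its likelihood at x.
Component likelihoods at x = 'high':
  L_1 = P(high | comp) = 0.35
  L_2 = P(high | comp) = 0.57
  L_3 = P(high | comp) = 0.43
  L_4 = P(high | comp) = 0.42
Unnormalised posteriors:
  P(Z=1)·L_1 = 0.23 × 0.35 = 0.0805
  P(Z=2)·L_2 = 0.25 × 0.57 = 0.1425
  P(Z=3)·L_3 = 0.29 × 0.43 = 0.1247
  P(Z=4)·L_4 = 0.23 × 0.42 = 0.0966
Denominator: 0.0805 + 0.1425 + 0.1247 + 0.0966 = 0.4443
Responsibility of Population 3: 0.1247 / 0.4443 ≈ 0.281

0.281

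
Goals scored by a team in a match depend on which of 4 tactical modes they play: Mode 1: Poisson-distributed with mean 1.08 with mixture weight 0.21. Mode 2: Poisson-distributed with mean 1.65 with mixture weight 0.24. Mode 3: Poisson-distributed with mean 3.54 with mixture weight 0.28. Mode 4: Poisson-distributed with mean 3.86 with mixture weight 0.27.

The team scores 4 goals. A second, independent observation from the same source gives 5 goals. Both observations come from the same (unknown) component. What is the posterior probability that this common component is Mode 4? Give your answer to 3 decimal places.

Posterior ∝ prior × likelihood, so P(k | x) ∝ P(Z=k) f_k(x); normalise over all components.
Since both observations come from the same component, the likelihood for component k is f_k(x₁)·f_k(x₂).
  f_1 = [0.0192507] × [0.00415814] = 8.0047e-05
  f_2 = [0.0593115] × [0.0195728] = 0.00116089
  f_3 = [0.189845] × [0.13441] = 0.0255171
  f_4 = [0.194877] × [0.150445] = 0.0293184
Unnormalised posteriors:
  P(Z=1)·f_1 = 0.21 × 8.0047e-05 = 1.68099e-05
  P(Z=2)·f_2 = 0.24 × 0.00116089 = 0.000278614
  P(Z=3)·f_3 = 0.28 × 0.0255171 = 0.0071448
  P(Z=4)·f_4 = 0.27 × 0.0293184 = 0.00791596
Evidence: 1.68099e-05 + 0.000278614 + 0.0071448 + 0.00791596 = 0.0153562
P(Mode 4 | x₁,x₂) ≈ 0.515

0.515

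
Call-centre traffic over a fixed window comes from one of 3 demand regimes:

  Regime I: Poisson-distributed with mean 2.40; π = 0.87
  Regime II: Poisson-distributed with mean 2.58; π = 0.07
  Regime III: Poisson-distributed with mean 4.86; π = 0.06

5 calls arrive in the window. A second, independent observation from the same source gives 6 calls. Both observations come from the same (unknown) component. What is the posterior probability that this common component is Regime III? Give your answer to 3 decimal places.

0.512

By Bayes' theorem, P(k | x) = π_k f_k(x) / Σ_j π_j f_j(x).
Since both observations come from the same component, the likelihood for component k is f_k(x₁)·f_k(x₂).
  f_I = [e^(−2.40)·2.40^5/5! = 0.0601961] × [0.0240784] = 0.00144943
  f_II = [e^(−2.58)·2.58^5/5! = 0.0721834] × [0.0310389] = 0.00224049
  f_III = [e^(−4.86)·4.86^5/5! = 0.175117] × [0.141845] = 0.0248395
Unnormalised posteriors:
  π_I·f_I = 0.87 × 0.00144943 = 0.001261
  π_II·f_II = 0.07 × 0.00224049 = 0.000156834
  π_III·f_III = 0.06 × 0.0248395 = 0.00149037
Evidence: 0.001261 + 0.000156834 + 0.00149037 = 0.00290821
So the posterior for Regime III is 0.00149037 / 0.00290821 ≈ 0.512.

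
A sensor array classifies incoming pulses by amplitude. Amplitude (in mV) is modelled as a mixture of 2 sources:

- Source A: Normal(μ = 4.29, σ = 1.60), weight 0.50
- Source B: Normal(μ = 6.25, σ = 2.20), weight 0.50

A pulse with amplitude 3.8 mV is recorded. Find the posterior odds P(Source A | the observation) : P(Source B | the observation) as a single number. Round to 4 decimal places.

The posterior odds equal the prior odds times the likelihood ratio: (π_i/π_j)·(f_i(x)/f_j(x)).
Normal densities:
  L_A = (1/(1.60·√(2π)))·exp(−(3.8−4.29)²/(2·1.60²)) = 0.249339·exp(-0.04689) = 0.237916
  L_B = (1/(2.20·√(2π)))·exp(−(3.8−6.25)²/(2·2.20²)) = 0.181337·exp(-0.62009) = 0.0975404
0.118958 / 0.0487702 ≈ 2.4392

2.4392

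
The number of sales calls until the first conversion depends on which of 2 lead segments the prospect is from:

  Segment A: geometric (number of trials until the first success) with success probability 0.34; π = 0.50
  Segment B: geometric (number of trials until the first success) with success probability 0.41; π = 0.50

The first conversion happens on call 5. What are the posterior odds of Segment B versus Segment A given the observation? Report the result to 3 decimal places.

0.770

Posterior odds = (π_i f_i(x)) / (π_j f_j(x)); the normalising sum cancels.
Geometric probabilities:
  f_A = 0.34·(1−0.34)^4 = 0.34·0.189747 = 0.0645141
  f_B = 0.41·(1−0.41)^4 = 0.41·0.121174 = 0.0496812
Odds = (0.50/0.50) × (0.0496812/0.0645141) = 1 × 0.770082 ≈ 0.770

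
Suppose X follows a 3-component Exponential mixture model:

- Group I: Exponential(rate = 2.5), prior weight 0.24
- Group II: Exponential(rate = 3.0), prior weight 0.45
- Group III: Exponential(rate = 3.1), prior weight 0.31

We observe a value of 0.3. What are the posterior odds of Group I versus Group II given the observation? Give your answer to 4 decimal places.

Since P(k|x) ∝ P(Z=k) f_k(x), the posterior odds are P(Z=i) f_i(x) / (P(Z=j) f_j(x)).
Evaluate each component's likelihood at the observed value:
  p_I = 1.18092
  p_II = 1.21971
  p_III = 1.22312
Odds = (0.24/0.45) × (1.18092/1.21971) = 0.533333 × 0.968195 ≈ 0.5164

0.5164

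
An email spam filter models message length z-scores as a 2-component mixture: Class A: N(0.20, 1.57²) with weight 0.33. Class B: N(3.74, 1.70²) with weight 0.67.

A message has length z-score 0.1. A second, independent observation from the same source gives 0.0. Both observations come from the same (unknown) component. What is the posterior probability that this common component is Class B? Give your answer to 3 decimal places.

By Bayes' theorem, P(k | x) = P(Z=k) f_k(x) / Σ_j P(Z=j) f_j(x).
Since both observations come from the same component, the likelihood for component k is f_k(x₁)·f_k(x₂).
  f_A = [(1/(1.57·√(2π)))·exp(−(0.1−0.20)²/(2·1.57²)) = 0.254103·exp(-0.00203) = 0.253588] × [0.25205] = 0.0639169
  f_B = [(1/(1.70·√(2π)))·exp(−(0.1−3.74)²/(2·1.70²)) = 0.234672·exp(-2.29232) = 0.0237094] × [0.0208674] = 0.000494753
Weight by the priors:
  P(Z=A)·f_A = 0.33 × 0.0639169 = 0.0210926
  P(Z=B)·f_B = 0.67 × 0.000494753 = 0.000331485
Denominator: 0.0210926 + 0.000331485 = 0.0214241
So the posterior for Class B is 0.000331485 / 0.0214241 ≈ 0.015.

0.015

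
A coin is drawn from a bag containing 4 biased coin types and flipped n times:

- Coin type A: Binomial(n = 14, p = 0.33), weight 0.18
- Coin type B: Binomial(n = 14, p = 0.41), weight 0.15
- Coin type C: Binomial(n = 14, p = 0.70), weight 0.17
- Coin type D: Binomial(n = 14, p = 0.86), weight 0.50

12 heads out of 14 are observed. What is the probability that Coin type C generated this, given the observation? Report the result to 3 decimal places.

0.117

The responsibility of component k is P(Z=k) f_k(x) divided by Σ_j P(Z=j) f_j(x).
Binomial probabilities:
  f_A = C(14,12)·0.33^12·0.67^2 = 91·1.66789e-06·0.4489 = 6.81331e-05
  f_B = C(14,12)·0.41^12·0.59^2 = 91·2.25635e-05·0.3481 = 0.000714746
  f_C = C(14,12)·0.70^12·0.30^2 = 91·0.0138413·0.09 = 0.11336
  f_D = C(14,12)·0.86^12·0.14^2 = 91·0.163675·0.0196 = 0.29193
Prior × likelihood for each component:
  P(Z=A)·f_A = 0.18 × 6.81331e-05 = 1.2264e-05
  P(Z=B)·f_B = 0.15 × 0.000714746 = 0.000107212
  P(Z=C)·f_C = 0.17 × 0.11336 = 0.0192712
  P(Z=D)·f_D = 0.50 × 0.29193 = 0.145965
Denominator: 1.2264e-05 + 0.000107212 + 0.0192712 + 0.145965 = 0.165356
Responsibility of Coin type C: 0.0192712 / 0.165356 ≈ 0.117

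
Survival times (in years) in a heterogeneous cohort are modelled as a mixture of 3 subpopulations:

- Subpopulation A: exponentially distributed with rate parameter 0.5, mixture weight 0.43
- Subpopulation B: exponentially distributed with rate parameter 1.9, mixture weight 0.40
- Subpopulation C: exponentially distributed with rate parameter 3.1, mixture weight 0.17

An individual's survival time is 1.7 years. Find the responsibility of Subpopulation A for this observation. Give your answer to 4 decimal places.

0.7371

Apply Bayes' rule: the posterior for each component is proportional to its prior times its likelihood at x.
Component likelihoods at x = 1.7 years:
  L_A = 0.5·e^(−0.5·1.7) = 0.5·e^(−0.8500) = 0.213707
  L_B = 1.9·e^(−1.9·1.7) = 1.9·e^(−3.2300) = 0.0751592
  L_C = 3.1·e^(−3.1·1.7) = 3.1·e^(−5.2700) = 0.0159452
Prior × likelihood for each component:
  π_A·L_A = 0.43 × 0.213707 = 0.0918942
  π_B·L_B = 0.40 × 0.0751592 = 0.0300637
  π_C·L_C = 0.17 × 0.0159452 = 0.00271068
Marginal: 0.0918942 + 0.0300637 + 0.00271068 = 0.124669
P(Subpopulation A | 1.7 years) = 0.0918942 / 0.124669 ≈ 0.7371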